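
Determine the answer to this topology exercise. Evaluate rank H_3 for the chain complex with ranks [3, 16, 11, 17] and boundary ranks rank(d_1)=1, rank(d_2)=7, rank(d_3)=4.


rank H_k = rank(ker d_k) - rank(im d_{k+1}).
rank(ker d_3) = rank(C_3) - rank(d_3) = 17 - 4 = 13.
rank(im d_{3+1}) = 0.
rank H_3 = 13 - 0 = 13

13


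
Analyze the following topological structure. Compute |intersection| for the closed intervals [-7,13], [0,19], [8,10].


Intersection = [max(a_i), min(b_i)] = [8, 10].
Length = 10 - 8 = 2

2


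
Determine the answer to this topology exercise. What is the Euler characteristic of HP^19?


HP^19 has one cell in each dimension 0, 4, ..., 4*19 (19+1 cells, all even-dim).
chi = 19 + 1 = 20

20


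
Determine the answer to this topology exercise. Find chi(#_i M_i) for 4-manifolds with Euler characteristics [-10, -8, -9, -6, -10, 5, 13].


For n-manifolds: chi(A#B) = chi(A) + chi(B) - chi(S^4).
chi(S^4) = 1 + (-1)^4 = 2.
chi(#) = (sum chi_i) - (7-1)*chi(S^4) = -25 - 6*2 = -37

-37


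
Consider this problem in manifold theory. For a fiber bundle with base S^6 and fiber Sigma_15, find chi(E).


chi(S^6) = 2 (n even), chi(Sigma_15) = 2 - 2*15 = -28.
chi(E) = 2 * (-28) = -56

-56


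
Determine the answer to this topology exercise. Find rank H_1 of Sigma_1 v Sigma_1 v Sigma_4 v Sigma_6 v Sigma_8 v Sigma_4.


For a wedge X v Y: reduced H_k(X v Y) = H_k(X) + H_k(Y).
Each Sigma_g contributes b_1 = 2g.
b_1 = 2 + 2 + 8 + 12 + 16 + 8 = 48

48


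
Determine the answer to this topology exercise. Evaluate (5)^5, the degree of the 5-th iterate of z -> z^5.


deg(f) = 5. Degree is multiplicative: deg(f^5) = (deg f)^5.
deg(f^5) = (5)^5 = 3125

3125


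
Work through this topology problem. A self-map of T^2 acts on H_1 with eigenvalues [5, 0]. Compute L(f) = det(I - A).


For a torus self-map: L(f) = det(I - A) where A acts on H_1.
L(f) = (1-5) * (1-0) = -4 * 1 = -4

-4


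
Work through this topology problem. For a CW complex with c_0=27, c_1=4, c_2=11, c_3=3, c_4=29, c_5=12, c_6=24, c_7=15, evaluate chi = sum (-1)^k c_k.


chi = sum_k (-1)^k c_k.
= (-1)^0*27 + (-1)^1*4 + (-1)^2*11 + (-1)^3*3 + (-1)^4*29 + (-1)^5*12 + (-1)^6*24 + (-1)^7*15
= (27) + (-4) + (11) + (-3) + (29) + (-12) + (24) + (-15)
= 57

57


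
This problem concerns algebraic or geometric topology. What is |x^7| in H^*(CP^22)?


|x| = 2 in H^*(CP^n).
|x^7| = 7 * |x| = 7 * 2 = 14

14


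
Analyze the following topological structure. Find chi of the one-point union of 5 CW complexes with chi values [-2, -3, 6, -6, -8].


chi(A v B) = chi(A) + chi(B) - 1 (one point identified).
For 5 spaces: chi = (sum chi_i) - (5 - 1).
sum = -13; chi = -13 - 4 = -17

-17


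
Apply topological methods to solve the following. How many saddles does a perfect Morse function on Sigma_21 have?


A perfect Morse function has m_k = b_k.
For Sigma_21: b_0=1, b_1=2g=42, b_2=1.
Saddles m_1 = 2g = 42

42


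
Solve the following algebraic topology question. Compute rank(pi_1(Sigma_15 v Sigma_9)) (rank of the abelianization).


For a wedge: H_1(A v B) = H_1(A) + H_1(B).
b_1(Sigma_15) = 30, b_1(Sigma_9) = 18.
b_1 = 30 + 18 = 48

48


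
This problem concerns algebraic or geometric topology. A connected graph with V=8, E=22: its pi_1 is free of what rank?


For a connected graph: rank(pi_1) = b_1 = E - V + 1 = 1 - chi.
chi = V - E = 8 - 22 = -14.
rank = 1 - (-14) = 22 - 8 + 1 = 15

15


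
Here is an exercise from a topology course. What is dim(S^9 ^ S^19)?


S^m ^ S^n = S^{m+n}.
k = 9 + 19 = 28

28


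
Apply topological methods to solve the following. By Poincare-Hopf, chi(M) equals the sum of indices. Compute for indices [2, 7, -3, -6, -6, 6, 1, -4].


Poincare-Hopf: chi(M) = sum of indices of zeros.
chi = (2) + (7) + (-3) + (-6) + (-6) + (6) + (1) + (-4) = -3

-3


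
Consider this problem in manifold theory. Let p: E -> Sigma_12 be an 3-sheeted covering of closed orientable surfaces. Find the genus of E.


For an n-sheeted cover: chi(E) = n * chi(B).
chi(Sigma_12) = 2 - 2*12 = -22.
chi(E) = 3 * (-22) = -66.
genus(E) = (2 - chi(E))/2 = (2 - (-66))/2 = 68/2 = 34

34


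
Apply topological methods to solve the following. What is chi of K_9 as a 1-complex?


K_9: V = 9, E = C(9,2) = 36.
chi = V - E = 9 - 36 = -27

-27


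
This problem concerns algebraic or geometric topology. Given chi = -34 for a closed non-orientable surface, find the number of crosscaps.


chi = 2 - k for closed non-orientable surfaces with k crosscaps.
-34 = 2 - k
k = 2 - (-34) = 36

36


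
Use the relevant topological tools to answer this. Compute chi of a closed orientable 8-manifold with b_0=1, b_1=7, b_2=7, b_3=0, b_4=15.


By Poincare duality b_k = b_{8-k}, so full Betti numbers: b_0=1, b_1=7, b_2=7, b_3=0, b_4=15, b_5=0, b_6=7, b_7=7, b_8=1.
chi = sum (-1)^k b_k = 17

17


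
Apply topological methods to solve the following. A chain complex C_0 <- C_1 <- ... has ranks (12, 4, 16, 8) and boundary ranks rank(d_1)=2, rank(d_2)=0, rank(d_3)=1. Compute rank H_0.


rank H_k = rank(ker d_k) - rank(im d_{k+1}).
rank(ker d_0) = rank(C_0) - rank(d_0) = 12 - 0 = 12.
rank(im d_{0+1}) = 2.
rank H_0 = 12 - 2 = 10

10


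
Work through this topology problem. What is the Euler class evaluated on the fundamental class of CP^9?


For any closed oriented manifold, <e(TM),[M]> = chi(M).
chi(CP^9) = 9+1 = 10

10


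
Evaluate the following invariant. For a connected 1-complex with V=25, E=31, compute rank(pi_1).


For a connected graph: rank(pi_1) = b_1 = E - V + 1 = 1 - chi.
chi = V - E = 25 - 31 = -6.
rank = 1 - (-6) = 31 - 25 + 1 = 7

7


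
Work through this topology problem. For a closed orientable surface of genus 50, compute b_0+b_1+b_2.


For Sigma_50: b_0 = 1, b_1 = 2g = 100, b_2 = 1.
Total = 1 + 100 + 1 = 102

102


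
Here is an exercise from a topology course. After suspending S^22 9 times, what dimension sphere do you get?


Each suspension raises dimension by 1: Sigma S^n = S^{n+1}.
Sigma^9 S^22 = S^{22+9} = S^31

31


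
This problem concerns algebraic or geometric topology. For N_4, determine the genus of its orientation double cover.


chi(N_4) = 2 - 4 = -2.
Double cover: chi(Sigma_g) = 2 * chi(N_4) = 2*(-2) = -4.
2 - 2g = -4, so g = (2 - (-4))/2 = 6/2 = 3

3


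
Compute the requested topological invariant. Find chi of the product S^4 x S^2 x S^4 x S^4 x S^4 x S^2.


chi is multiplicative: chi(X x Y) = chi(X) chi(Y).
Each even-dim sphere has chi = 2. There are 6 factors.
chi = 2^6 = 64

64


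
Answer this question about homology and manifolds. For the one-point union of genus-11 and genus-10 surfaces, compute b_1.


For a wedge: H_1(A v B) = H_1(A) + H_1(B).
b_1(Sigma_11) = 22, b_1(Sigma_10) = 20.
b_1 = 22 + 20 = 42

42


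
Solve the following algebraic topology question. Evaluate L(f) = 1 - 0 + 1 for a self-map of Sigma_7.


L(f) = tr(f_0*) - tr(f_1*) + tr(f_2*).
= 1 - (0) + (1)
= 2

2


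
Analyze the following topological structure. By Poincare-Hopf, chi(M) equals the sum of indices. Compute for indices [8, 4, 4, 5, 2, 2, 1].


Poincare-Hopf: chi(M) = sum of indices of zeros.
chi = (8) + (4) + (4) + (5) + (2) + (2) + (1) = 26

26


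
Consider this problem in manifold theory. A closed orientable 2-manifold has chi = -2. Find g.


chi = 2 - 2g for closed orientable surfaces.
-2 = 2 - 2g
2g = 2 - (-2) = 4
g = 2

2


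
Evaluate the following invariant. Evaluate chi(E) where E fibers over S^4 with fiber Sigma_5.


chi(S^4) = 2 (n even), chi(Sigma_5) = 2 - 2*5 = -8.
chi(E) = 2 * (-8) = -16

-16


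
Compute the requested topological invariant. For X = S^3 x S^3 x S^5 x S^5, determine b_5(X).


Each S^d has Poincare polynomial 1 + t^d.
The product S^3 x S^3 x S^5 x S^5 has Poincare polynomial prod(1+t^d_i).
Expanding: b_0=1, b_3=2, b_5=2, b_6=1, b_8=4, b_10=1, b_11=2, b_13=2, b_16=1.
b_5 = 2

2


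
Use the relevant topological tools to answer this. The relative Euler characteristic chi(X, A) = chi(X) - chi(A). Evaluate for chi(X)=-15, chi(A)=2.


Relative Euler characteristic: chi(X, A) = chi(X) - chi(A).
= -15 - (2) = -17

-17


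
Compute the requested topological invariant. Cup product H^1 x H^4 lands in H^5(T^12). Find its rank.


Cup product: H^p x H^q -> H^{p+q}; here p+q = 1+4 = 5.
rank H^k(T^n) = C(n,k).
C(12,5) = 792

792


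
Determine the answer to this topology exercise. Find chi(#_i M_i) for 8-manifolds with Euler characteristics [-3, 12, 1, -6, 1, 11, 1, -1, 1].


For n-manifolds: chi(A#B) = chi(A) + chi(B) - chi(S^8).
chi(S^8) = 1 + (-1)^8 = 2.
chi(#) = (sum chi_i) - (9-1)*chi(S^8) = 17 - 8*2 = 1

1


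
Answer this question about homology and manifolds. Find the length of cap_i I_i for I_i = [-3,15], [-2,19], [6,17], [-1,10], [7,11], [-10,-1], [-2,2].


Intersection = [max(a_i), min(b_i)] = [7, -1].
Since 7 > -1, the intersection is empty.
Length = 0

0


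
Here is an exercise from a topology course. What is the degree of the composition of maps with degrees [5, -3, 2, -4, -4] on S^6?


Degree is multiplicative: deg(composition) = product of degrees.
= (5) * (-3) * (2) * (-4) * (-4) = -480

-480


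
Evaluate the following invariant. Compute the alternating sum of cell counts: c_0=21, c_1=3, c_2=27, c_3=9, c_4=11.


chi = sum_k (-1)^k c_k.
= (-1)^0*21 + (-1)^1*3 + (-1)^2*27 + (-1)^3*9 + (-1)^4*11
= (21) + (-3) + (27) + (-9) + (11)
= 47

47


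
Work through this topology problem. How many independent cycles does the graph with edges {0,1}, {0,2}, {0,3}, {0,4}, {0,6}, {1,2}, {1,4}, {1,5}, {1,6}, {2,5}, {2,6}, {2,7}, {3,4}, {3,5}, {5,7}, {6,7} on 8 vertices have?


b_1 = E - V + (number of components).
E = 16, V = 8, components = 1.
b_1 = 16 - 8 + 1 = 9

9


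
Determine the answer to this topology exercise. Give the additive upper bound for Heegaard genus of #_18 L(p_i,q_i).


Heegaard genus satisfies g(A#B) <= g(A) + g(B).
Each lens space has g = 1.
Upper bound: 18 * 1 = 18

18


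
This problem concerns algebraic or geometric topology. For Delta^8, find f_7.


Delta^8 has 8+1 vertices. A 7-face is a choice of 7+1 vertices.
f_7 = C(8+1, 7+1) = C(9,8) = 9

9


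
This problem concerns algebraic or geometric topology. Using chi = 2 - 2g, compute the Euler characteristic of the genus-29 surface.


For a closed orientable surface of genus g: chi = 2 - 2g.
Here g = 29.
chi = 2 - 2*29 = 2 - 58 = -56

-56


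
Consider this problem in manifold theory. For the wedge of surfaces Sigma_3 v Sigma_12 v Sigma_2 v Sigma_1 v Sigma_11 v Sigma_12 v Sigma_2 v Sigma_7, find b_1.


For a wedge X v Y: reduced H_k(X v Y) = H_k(X) + H_k(Y).
Each Sigma_g contributes b_1 = 2g.
b_1 = 6 + 24 + 4 + 2 + 22 + 24 + 4 + 14 = 100

100


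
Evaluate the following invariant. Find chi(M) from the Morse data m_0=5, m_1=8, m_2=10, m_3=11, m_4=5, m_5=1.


Morse theory: chi(M) = sum_k (-1)^k m_k where m_k = #(index-k critical points).
= (5) + (-8) + (10) + (-11) + (5) + (-1) = 0

0


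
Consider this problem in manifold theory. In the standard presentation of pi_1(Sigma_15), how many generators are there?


Standard presentation: pi_1(Sigma_g) = <a_1,b_1,...,a_g,b_g | [a_1,b_1]...[a_g,b_g] = 1>.
Number of generators = 2g = 2*15 = 30

30


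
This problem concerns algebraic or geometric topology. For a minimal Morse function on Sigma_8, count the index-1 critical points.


A perfect Morse function has m_k = b_k.
For Sigma_8: b_0=1, b_1=2g=16, b_2=1.
Saddles m_1 = 2g = 16

16


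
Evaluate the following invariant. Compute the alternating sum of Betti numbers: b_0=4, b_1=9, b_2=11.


chi = sum_k (-1)^k b_k.
= (4) + (-9) + (11)
= 6

6


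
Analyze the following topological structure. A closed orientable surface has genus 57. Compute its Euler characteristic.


For a closed orientable surface of genus g: chi = 2 - 2g.
Here g = 57.
chi = 2 - 2*57 = 2 - 114 = -112

-112


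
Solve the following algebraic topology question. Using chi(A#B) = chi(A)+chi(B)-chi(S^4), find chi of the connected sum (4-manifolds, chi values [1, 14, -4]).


For n-manifolds: chi(A#B) = chi(A) + chi(B) - chi(S^4).
chi(S^4) = 1 + (-1)^4 = 2.
chi(#) = (sum chi_i) - (3-1)*chi(S^4) = 11 - 2*2 = 7

7


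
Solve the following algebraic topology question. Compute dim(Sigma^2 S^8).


Each suspension raises dimension by 1: Sigma S^n = S^{n+1}.
Sigma^2 S^8 = S^{8+2} = S^10

10


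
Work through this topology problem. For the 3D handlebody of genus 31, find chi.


A genus-g handlebody deformation retracts to a wedge of g circles.
chi(vee_g S^1) = 1 - g.
chi(H_31) = 1 - 31 = -30

-30


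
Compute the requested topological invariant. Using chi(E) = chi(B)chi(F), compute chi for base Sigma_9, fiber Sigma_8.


For a fiber bundle F -> E -> B (with CW structure): chi(E) = chi(B) * chi(F).
chi(Sigma_9) = -16, chi(Sigma_8) = -14.
chi(E) = (-16) * (-14) = 224

224


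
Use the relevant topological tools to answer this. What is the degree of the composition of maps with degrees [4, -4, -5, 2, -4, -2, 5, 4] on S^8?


Degree is multiplicative: deg(composition) = product of degrees.
= (4) * (-4) * (-5) * (2) * (-4) * (-2) * (5) * (4) = 25600

25600


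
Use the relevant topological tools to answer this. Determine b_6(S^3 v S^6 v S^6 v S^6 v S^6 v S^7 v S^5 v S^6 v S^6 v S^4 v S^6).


For a wedge of spheres, H_k (k>0) is free on one generator per sphere of dimension k.
Spheres of dimension 6: count = 7.
b_6 = 7

7


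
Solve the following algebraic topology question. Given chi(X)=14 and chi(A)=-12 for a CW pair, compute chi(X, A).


Relative Euler characteristic: chi(X, A) = chi(X) - chi(A).
= 14 - (-12) = 26

26


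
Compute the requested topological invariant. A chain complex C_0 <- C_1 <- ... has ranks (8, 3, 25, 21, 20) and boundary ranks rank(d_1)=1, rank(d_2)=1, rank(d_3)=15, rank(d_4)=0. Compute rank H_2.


rank H_k = rank(ker d_k) - rank(im d_{k+1}).
rank(ker d_2) = rank(C_2) - rank(d_2) = 25 - 1 = 24.
rank(im d_{2+1}) = 15.
rank H_2 = 24 - 15 = 9

9


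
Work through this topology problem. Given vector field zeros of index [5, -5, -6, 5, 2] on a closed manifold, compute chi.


Poincare-Hopf: chi(M) = sum of indices of zeros.
chi = (5) + (-5) + (-6) + (5) + (2) = 1

1


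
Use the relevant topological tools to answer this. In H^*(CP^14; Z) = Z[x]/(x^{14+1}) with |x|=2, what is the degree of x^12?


|x| = 2 in H^*(CP^n).
|x^12| = 12 * |x| = 12 * 2 = 24

24


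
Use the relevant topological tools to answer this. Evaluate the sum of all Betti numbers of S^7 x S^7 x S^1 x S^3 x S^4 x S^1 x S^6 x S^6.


Total Betti number is multiplicative under products.
Each S^d (d>=1) has total Betti number 2.
There are 8 sphere factors.
Total = 2^8 = 256

256


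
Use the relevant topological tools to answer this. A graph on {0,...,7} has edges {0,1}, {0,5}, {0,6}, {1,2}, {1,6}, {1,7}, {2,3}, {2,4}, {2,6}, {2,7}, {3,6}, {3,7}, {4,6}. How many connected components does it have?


Run DFS/union-find over 8 vertices.
V = 8, E = 13.
Number of components = 1

1


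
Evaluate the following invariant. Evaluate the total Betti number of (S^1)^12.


b_k(T^12) = C(12,k), so the sum over k is sum_k C(12,k) = 2^12.
Total = 2^12 = 4096

4096


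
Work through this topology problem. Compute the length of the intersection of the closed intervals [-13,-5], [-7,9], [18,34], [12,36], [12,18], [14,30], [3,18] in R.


Intersection = [max(a_i), min(b_i)] = [18, -5].
Since 18 > -5, the intersection is empty.
Length = 0

0


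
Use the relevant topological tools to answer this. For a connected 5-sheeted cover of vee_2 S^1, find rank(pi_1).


Nielsen-Schreier: an index-n subgroup of F_r is free of rank 1 + n(r-1).
Equivalently: chi(cover) = n*chi(base); chi(vee_r S^1) = 1 - 2 = -1.
chi(E) = 5*(-1) = -5; rank = 1 - chi(E) = 1 - (-5) = 6.
rank = 1 + 5*(2-1) = 1 + 5 = 6

6


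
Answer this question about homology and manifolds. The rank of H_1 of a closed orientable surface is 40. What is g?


For a closed orientable surface: b_1 = 2g.
40 = 2g
g = 40 / 2 = 20

20


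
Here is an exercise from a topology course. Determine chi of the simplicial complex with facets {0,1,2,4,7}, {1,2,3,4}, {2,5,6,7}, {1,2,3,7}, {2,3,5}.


Enumerate all faces; f-vector: f_0=8, f_1=20, f_2=20, f_3=8, f_4=1.
chi = sum (-1)^k f_k = 1

1


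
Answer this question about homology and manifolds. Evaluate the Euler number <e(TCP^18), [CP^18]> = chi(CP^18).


For any closed oriented manifold, <e(TM),[M]> = chi(M).
chi(CP^18) = 18+1 = 19

19


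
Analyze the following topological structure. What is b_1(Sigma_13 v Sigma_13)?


For a wedge: H_1(A v B) = H_1(A) + H_1(B).
b_1(Sigma_13) = 26, b_1(Sigma_13) = 26.
b_1 = 26 + 26 = 52

52


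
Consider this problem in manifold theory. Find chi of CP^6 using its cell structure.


CP^6 has one cell in each even dimension 0, 2, ..., 2*6 (6+1 cells total).
All cells are even-dimensional, so chi = number of cells.
chi = 6 + 1 = 7

7


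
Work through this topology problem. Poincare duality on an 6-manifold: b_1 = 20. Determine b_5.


Poincare duality for closed orientable n-manifolds: b_k = b_{n-k}.
Here n = 6, so b_5 = b_1 = 20

20


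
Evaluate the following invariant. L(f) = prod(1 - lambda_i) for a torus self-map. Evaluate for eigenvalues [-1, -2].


For a torus self-map: L(f) = det(I - A) where A acts on H_1.
L(f) = (1--1) * (1--2) = 2 * 3 = 6

6


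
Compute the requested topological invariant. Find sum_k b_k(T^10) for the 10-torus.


b_k(T^10) = C(10,k), so the sum over k is sum_k C(10,k) = 2^10.
Total = 2^10 = 1024

1024


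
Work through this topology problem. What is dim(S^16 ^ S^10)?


S^m ^ S^n = S^{m+n}.
k = 16 + 10 = 26

26


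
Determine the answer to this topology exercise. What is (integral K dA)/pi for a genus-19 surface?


Gauss-Bonnet: integral K dA = 2*pi*chi(M).
chi(Sigma_19) = 2 - 2*19 = -36.
(integral K dA)/pi = 2*chi = 2*(-36) = -72

-72


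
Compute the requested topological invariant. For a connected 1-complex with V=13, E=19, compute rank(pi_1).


For a connected graph: rank(pi_1) = b_1 = E - V + 1 = 1 - chi.
chi = V - E = 13 - 19 = -6.
rank = 1 - (-6) = 19 - 13 + 1 = 7

7


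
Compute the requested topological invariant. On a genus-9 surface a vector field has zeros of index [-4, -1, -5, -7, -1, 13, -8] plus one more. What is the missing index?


Poincare-Hopf: sum of indices = chi(M).
chi(Sigma_9) = 2 - 2*9 = -16.
Sum of known indices = -13.
x = chi - (sum known) = -16 - (-13) = -3

-3


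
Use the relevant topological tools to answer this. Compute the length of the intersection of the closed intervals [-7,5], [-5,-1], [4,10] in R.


Intersection = [max(a_i), min(b_i)] = [4, -1].
Since 4 > -1, the intersection is empty.
Length = 0

0


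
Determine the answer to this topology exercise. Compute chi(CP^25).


CP^25 has one cell in each even dimension 0, 2, ..., 2*25 (25+1 cells total).
All cells are even-dimensional, so chi = number of cells.
chi = 25 + 1 = 26

26


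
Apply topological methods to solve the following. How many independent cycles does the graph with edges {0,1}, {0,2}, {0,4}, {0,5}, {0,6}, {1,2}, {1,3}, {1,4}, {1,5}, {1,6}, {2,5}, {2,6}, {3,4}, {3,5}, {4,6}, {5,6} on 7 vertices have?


b_1 = E - V + (number of components).
E = 16, V = 7, components = 1.
b_1 = 16 - 7 + 1 = 10

10


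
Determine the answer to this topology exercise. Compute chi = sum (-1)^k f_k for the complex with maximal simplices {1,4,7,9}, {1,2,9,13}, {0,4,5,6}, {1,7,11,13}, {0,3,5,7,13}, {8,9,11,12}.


Enumerate all faces; f-vector: f_0=13, f_1=35, f_2=30, f_3=10, f_4=1.
chi = sum (-1)^k f_k = -1

-1


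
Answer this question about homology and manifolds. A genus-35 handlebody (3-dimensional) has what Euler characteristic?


A genus-g handlebody deformation retracts to a wedge of g circles.
chi(vee_g S^1) = 1 - g.
chi(H_35) = 1 - 35 = -34

-34


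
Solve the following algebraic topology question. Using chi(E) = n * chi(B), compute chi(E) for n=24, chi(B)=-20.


For a finite covering: chi(E) = (number of sheets) * chi(B).
chi(E) = 24 * (-20) = -480

-480


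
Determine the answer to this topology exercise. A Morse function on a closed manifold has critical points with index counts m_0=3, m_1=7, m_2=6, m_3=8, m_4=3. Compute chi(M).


Morse theory: chi(M) = sum_k (-1)^k m_k where m_k = #(index-k critical points).
= (3) + (-7) + (6) + (-8) + (3) = -3

-3


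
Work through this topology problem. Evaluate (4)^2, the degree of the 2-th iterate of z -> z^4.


deg(f) = 4. Degree is multiplicative: deg(f^2) = (deg f)^2.
deg(f^2) = (4)^2 = 16

16


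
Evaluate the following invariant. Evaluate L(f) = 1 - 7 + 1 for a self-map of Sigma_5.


L(f) = tr(f_0*) - tr(f_1*) + tr(f_2*).
= 1 - (7) + (1)
= -5

-5


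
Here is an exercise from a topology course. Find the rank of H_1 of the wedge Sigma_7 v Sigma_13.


For a wedge: H_1(A v B) = H_1(A) + H_1(B).
b_1(Sigma_7) = 14, b_1(Sigma_13) = 26.
b_1 = 14 + 26 = 40

40


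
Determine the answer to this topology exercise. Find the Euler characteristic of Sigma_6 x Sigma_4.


chi(Sigma_6) = 2 - 2*6 = -10
chi(Sigma_4) = 2 - 2*4 = -6
chi(product) = (-10) * (-6) = 60

60


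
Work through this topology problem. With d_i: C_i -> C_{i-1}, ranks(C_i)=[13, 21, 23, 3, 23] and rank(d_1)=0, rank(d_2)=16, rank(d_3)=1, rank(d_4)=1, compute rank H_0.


rank H_k = rank(ker d_k) - rank(im d_{k+1}).
rank(ker d_0) = rank(C_0) - rank(d_0) = 13 - 0 = 13.
rank(im d_{0+1}) = 0.
rank H_0 = 13 - 0 = 13

13


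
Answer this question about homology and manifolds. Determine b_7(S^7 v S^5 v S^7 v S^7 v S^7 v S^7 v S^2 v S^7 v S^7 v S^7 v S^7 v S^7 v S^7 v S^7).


For a wedge of spheres, H_k (k>0) is free on one generator per sphere of dimension k.
Spheres of dimension 7: count = 12.
b_7 = 12

12


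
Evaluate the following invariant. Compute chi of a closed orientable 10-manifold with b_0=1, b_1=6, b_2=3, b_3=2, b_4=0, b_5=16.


By Poincare duality b_k = b_{10-k}, so full Betti numbers: b_0=1, b_1=6, b_2=3, b_3=2, b_4=0, b_5=16, b_6=0, b_7=2, b_8=3, b_9=6, b_10=1.
chi = sum (-1)^k b_k = -24

-24


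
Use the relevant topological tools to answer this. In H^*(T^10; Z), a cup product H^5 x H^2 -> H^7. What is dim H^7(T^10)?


Cup product: H^p x H^q -> H^{p+q}; here p+q = 5+2 = 7.
rank H^k(T^n) = C(n,k).
C(10,7) = 120

120


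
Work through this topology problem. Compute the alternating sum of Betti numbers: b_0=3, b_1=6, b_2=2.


chi = sum_k (-1)^k b_k.
= (3) + (-6) + (2)
= -1

-1


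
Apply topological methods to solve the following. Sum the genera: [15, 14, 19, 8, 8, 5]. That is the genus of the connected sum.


Genus is additive under connected sum of orientable surfaces.
g = 15 + 14 + 19 + 8 + 8 + 5 = 69

69


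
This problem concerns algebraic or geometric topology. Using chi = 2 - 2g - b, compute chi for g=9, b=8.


For a compact orientable surface with genus g and b boundary components: chi = 2 - 2g - b.
chi = 2 - 2*9 - 8 = 2 - 18 - 8 = -24

-24


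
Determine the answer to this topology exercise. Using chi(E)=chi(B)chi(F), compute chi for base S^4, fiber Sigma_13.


chi(S^4) = 2 (n even), chi(Sigma_13) = 2 - 2*13 = -24.
chi(E) = 2 * (-24) = -48

-48


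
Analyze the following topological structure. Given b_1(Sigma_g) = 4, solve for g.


For a closed orientable surface: b_1 = 2g.
4 = 2g
g = 4 / 2 = 2

2


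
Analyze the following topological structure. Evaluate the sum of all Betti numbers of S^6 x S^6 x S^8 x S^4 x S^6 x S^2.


Total Betti number is multiplicative under products.
Each S^d (d>=1) has total Betti number 2.
There are 6 sphere factors.
Total = 2^6 = 64

64


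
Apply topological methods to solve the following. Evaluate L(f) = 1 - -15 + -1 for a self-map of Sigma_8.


L(f) = tr(f_0*) - tr(f_1*) + tr(f_2*).
= 1 - (-15) + (-1)
= 15

15


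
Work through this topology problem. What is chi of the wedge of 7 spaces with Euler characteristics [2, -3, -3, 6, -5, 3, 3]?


chi(A v B) = chi(A) + chi(B) - 1 (one point identified).
For 7 spaces: chi = (sum chi_i) - (7 - 1).
sum = 3; chi = 3 - 6 = -3

-3


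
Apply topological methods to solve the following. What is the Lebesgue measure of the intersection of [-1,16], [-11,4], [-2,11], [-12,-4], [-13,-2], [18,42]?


Intersection = [max(a_i), min(b_i)] = [18, -4].
Since 18 > -4, the intersection is empty.
Length = 0

0


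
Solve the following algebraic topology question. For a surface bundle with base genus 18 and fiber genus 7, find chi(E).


For a fiber bundle F -> E -> B (with CW structure): chi(E) = chi(B) * chi(F).
chi(Sigma_18) = -34, chi(Sigma_7) = -12.
chi(E) = (-34) * (-12) = 408

408


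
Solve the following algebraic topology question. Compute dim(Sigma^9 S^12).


Each suspension raises dimension by 1: Sigma S^n = S^{n+1}.
Sigma^9 S^12 = S^{12+9} = S^21

21


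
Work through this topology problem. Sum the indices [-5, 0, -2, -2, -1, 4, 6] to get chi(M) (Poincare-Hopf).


Poincare-Hopf: chi(M) = sum of indices of zeros.
chi = (-5) + (0) + (-2) + (-2) + (-1) + (4) + (6) = 0

0


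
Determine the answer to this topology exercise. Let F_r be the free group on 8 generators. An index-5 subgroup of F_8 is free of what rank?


Nielsen-Schreier: an index-n subgroup of F_r is free of rank 1 + n(r-1).
Equivalently: chi(cover) = n*chi(base); chi(vee_r S^1) = 1 - 8 = -7.
chi(E) = 5*(-7) = -35; rank = 1 - chi(E) = 1 - (-35) = 36.
rank = 1 + 5*(8-1) = 1 + 35 = 36

36


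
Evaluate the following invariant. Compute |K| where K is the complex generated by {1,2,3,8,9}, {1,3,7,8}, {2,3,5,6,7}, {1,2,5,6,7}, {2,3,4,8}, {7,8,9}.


Each maximal simplex on m vertices has 2^m - 1 nonempty faces.
Take the union (dedupe shared faces).
Total distinct faces = 88

88


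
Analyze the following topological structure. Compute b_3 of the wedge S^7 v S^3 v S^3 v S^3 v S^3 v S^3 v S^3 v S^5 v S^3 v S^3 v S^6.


For a wedge of spheres, H_k (k>0) is free on one generator per sphere of dimension k.
Spheres of dimension 3: count = 8.
b_3 = 8

8


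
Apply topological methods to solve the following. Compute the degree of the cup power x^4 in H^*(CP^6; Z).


|x| = 2 in H^*(CP^n).
|x^4| = 4 * |x| = 4 * 2 = 8

8


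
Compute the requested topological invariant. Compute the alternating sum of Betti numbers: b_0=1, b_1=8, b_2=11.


chi = sum_k (-1)^k b_k.
= (1) + (-8) + (11)
= 4

4


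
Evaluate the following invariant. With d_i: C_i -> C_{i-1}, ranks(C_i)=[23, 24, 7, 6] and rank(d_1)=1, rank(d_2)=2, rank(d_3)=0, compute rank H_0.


rank H_k = rank(ker d_k) - rank(im d_{k+1}).
rank(ker d_0) = rank(C_0) - rank(d_0) = 23 - 0 = 23.
rank(im d_{0+1}) = 1.
rank H_0 = 23 - 1 = 22

22


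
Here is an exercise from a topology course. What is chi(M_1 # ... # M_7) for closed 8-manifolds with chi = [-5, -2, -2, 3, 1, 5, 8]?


For n-manifolds: chi(A#B) = chi(A) + chi(B) - chi(S^8).
chi(S^8) = 1 + (-1)^8 = 2.
chi(#) = (sum chi_i) - (7-1)*chi(S^8) = 8 - 6*2 = -4

-4


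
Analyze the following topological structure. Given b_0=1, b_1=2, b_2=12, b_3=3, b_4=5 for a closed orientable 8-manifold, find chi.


By Poincare duality b_k = b_{8-k}, so full Betti numbers: b_0=1, b_1=2, b_2=12, b_3=3, b_4=5, b_5=3, b_6=12, b_7=2, b_8=1.
chi = sum (-1)^k b_k = 21

21


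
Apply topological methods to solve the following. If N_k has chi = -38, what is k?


chi = 2 - k for closed non-orientable surfaces with k crosscaps.
-38 = 2 - k
k = 2 - (-38) = 40

40


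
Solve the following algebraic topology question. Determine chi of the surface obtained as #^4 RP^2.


For a non-orientable closed surface with k crosscaps: chi = 2 - k.
Here k = 4.
chi = 2 - 4 = -2

-2


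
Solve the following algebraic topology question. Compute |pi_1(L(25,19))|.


pi_1(L(p,q)) = Z/pZ for any q coprime to p.
|pi_1(L(25,19))| = 25

25


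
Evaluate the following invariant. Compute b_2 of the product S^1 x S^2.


Each S^d has Poincare polynomial 1 + t^d.
The product S^1 x S^2 has Poincare polynomial prod(1+t^d_i).
Expanding: b_0=1, b_1=1, b_2=1, b_3=1.
b_2 = 1

1


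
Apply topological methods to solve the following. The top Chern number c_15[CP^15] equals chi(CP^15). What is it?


For any closed oriented manifold, <e(TM),[M]> = chi(M).
chi(CP^15) = 15+1 = 16

16


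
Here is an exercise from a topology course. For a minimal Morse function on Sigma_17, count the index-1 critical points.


A perfect Morse function has m_k = b_k.
For Sigma_17: b_0=1, b_1=2g=34, b_2=1.
Saddles m_1 = 2g = 34

34


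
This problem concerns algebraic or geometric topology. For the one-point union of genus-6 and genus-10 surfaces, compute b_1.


For a wedge: H_1(A v B) = H_1(A) + H_1(B).
b_1(Sigma_6) = 12, b_1(Sigma_10) = 20.
b_1 = 12 + 20 = 32

32


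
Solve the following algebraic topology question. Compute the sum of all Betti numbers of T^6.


b_k(T^6) = C(6,k), so the sum over k is sum_k C(6,k) = 2^6.
Total = 2^6 = 64

64


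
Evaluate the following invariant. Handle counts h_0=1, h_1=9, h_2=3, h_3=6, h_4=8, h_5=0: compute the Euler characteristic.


Handles of index k contribute (-1)^k to chi (same as CW cells).
chi = (1) + (-9) + (3) + (-6) + (8) + (0) = -3

-3


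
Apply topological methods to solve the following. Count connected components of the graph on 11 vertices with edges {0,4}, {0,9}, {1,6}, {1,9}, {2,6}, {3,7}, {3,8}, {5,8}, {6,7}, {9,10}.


Run DFS/union-find over 11 vertices.
V = 11, E = 10.
Number of components = 1

1


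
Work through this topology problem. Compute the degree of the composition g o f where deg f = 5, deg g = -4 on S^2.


Degree is multiplicative under composition: deg(g o f) = deg(g) * deg(f).
= -4 * 5 = -20

-20


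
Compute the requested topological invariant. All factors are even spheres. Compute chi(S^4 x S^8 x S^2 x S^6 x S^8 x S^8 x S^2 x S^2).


chi is multiplicative: chi(X x Y) = chi(X) chi(Y).
Each even-dim sphere has chi = 2. There are 8 factors.
chi = 2^8 = 256

256


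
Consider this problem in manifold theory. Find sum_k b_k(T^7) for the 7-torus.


b_k(T^7) = C(7,k), so the sum over k is sum_k C(7,k) = 2^7.
Total = 2^7 = 128

128


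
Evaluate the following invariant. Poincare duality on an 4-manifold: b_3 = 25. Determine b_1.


Poincare duality for closed orientable n-manifolds: b_k = b_{n-k}.
Here n = 4, so b_1 = b_3 = 25

25


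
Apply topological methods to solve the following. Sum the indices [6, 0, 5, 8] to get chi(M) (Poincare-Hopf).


Poincare-Hopf: chi(M) = sum of indices of zeros.
chi = (6) + (0) + (5) + (8) = 19

19


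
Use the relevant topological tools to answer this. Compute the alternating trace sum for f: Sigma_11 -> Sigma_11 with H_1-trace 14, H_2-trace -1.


L(f) = tr(f_0*) - tr(f_1*) + tr(f_2*).
= 1 - (14) + (-1)
= -14

-14


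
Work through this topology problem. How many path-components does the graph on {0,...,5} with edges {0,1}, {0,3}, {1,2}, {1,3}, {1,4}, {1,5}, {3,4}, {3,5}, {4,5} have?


Run DFS/union-find over 6 vertices.
V = 6, E = 9.
Number of components = 1

1


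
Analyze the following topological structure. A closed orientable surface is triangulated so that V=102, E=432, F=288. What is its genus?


chi = V - E + F = 102 - 432 + 288 = -42
For orientable closed surface: chi = 2 - 2g, so g = (2 - chi)/2.
g = (2 - (-42)) / 2 = 44 / 2 = 22

22


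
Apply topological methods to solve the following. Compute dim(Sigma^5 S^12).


Each suspension raises dimension by 1: Sigma S^n = S^{n+1}.
Sigma^5 S^12 = S^{12+5} = S^17

17


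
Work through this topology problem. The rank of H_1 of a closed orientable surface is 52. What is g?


For a closed orientable surface: b_1 = 2g.
52 = 2g
g = 52 / 2 = 26

26


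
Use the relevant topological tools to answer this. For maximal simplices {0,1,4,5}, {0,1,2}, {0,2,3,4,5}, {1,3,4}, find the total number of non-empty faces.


Each maximal simplex on m vertices has 2^m - 1 nonempty faces.
Take the union (dedupe shared faces).
Total distinct faces = 43

43


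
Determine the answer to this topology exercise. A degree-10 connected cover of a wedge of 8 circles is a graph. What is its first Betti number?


Nielsen-Schreier: an index-n subgroup of F_r is free of rank 1 + n(r-1).
Equivalently: chi(cover) = n*chi(base); chi(vee_r S^1) = 1 - 8 = -7.
chi(E) = 10*(-7) = -70; rank = 1 - chi(E) = 1 - (-70) = 71.
rank = 1 + 10*(8-1) = 1 + 70 = 71

71


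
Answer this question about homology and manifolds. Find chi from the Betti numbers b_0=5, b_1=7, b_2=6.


chi = sum_k (-1)^k b_k.
= (5) + (-7) + (6)
= 4

4


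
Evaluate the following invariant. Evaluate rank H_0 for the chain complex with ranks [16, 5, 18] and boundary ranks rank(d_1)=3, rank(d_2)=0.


rank H_k = rank(ker d_k) - rank(im d_{k+1}).
rank(ker d_0) = rank(C_0) - rank(d_0) = 16 - 0 = 16.
rank(im d_{0+1}) = 3.
rank H_0 = 16 - 3 = 13

13


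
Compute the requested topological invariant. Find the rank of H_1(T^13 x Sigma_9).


pi_1(A x B) = pi_1(A) x pi_1(B); rank of abelianization = b_1.
b_1(T^13) = 13, b_1(Sigma_9) = 2*9 = 18.
b_1(product) = 13 + 18 = 31

31


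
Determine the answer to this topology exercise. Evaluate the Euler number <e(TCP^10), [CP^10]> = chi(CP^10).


For any closed oriented manifold, <e(TM),[M]> = chi(M).
chi(CP^10) = 10+1 = 11

11


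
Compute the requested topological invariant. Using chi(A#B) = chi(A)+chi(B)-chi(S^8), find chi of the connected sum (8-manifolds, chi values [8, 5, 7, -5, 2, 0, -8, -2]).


For n-manifolds: chi(A#B) = chi(A) + chi(B) - chi(S^8).
chi(S^8) = 1 + (-1)^8 = 2.
chi(#) = (sum chi_i) - (8-1)*chi(S^8) = 7 - 7*2 = -7

-7


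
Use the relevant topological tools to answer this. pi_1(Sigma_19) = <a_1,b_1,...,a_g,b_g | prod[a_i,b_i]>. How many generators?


Standard presentation: pi_1(Sigma_g) = <a_1,b_1,...,a_g,b_g | [a_1,b_1]...[a_g,b_g] = 1>.
Number of generators = 2g = 2*19 = 38

38


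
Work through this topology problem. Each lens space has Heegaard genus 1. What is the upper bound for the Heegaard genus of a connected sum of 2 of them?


Heegaard genus satisfies g(A#B) <= g(A) + g(B).
Each lens space has g = 1.
Upper bound: 2 * 1 = 2

2


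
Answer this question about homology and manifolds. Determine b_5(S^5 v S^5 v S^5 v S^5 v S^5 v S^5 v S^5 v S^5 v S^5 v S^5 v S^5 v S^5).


For a wedge of spheres, H_k (k>0) is free on one generator per sphere of dimension k.
Spheres of dimension 5: count = 12.
b_5 = 12

12


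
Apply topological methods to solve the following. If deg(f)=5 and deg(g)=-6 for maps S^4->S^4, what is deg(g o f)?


Degree is multiplicative under composition: deg(g o f) = deg(g) * deg(f).
= -6 * 5 = -30

-30


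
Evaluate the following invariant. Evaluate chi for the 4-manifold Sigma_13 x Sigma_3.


chi(Sigma_13) = 2 - 2*13 = -24
chi(Sigma_3) = 2 - 2*3 = -4
chi(product) = (-24) * (-4) = 96

96


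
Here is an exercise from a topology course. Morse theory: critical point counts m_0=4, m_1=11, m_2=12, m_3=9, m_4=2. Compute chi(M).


Morse theory: chi(M) = sum_k (-1)^k m_k where m_k = #(index-k critical points).
= (4) + (-11) + (12) + (-9) + (2) = -2

-2


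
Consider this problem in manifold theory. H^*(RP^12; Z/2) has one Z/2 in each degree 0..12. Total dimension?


H^k(RP^12; Z/2) = Z/2 for each 0 <= k <= 12.
Total dimension = 12 + 1 = 13

13


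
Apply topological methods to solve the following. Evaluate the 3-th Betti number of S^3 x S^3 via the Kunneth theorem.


Each S^d has Poincare polynomial 1 + t^d.
The product S^3 x S^3 has Poincare polynomial prod(1+t^d_i).
Expanding: b_0=1, b_3=2, b_6=1.
b_3 = 2

2


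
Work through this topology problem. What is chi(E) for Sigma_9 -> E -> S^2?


chi(S^2) = 2 (n even), chi(Sigma_9) = 2 - 2*9 = -16.
chi(E) = 2 * (-16) = -32

-32


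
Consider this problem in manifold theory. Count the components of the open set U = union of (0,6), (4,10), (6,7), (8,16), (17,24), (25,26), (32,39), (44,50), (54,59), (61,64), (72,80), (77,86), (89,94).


Sort and merge overlapping open intervals.
Merged: (0,16), (17,24), (25,26), (32,39), (44,50), (54,59), (61,64), (72,86), (89,94).
Number of components = 9

9


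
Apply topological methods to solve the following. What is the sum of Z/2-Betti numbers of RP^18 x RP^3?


dim H^*(RP^n; Z/2) = n+1 (one Z/2 in each degree 0..n).
Total Betti number is multiplicative.
Total = (18+1) * (3+1) = 19 * 4 = 76

76


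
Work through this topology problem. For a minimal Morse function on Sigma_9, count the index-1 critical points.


A perfect Morse function has m_k = b_k.
For Sigma_9: b_0=1, b_1=2g=18, b_2=1.
Saddles m_1 = 2g = 18

18


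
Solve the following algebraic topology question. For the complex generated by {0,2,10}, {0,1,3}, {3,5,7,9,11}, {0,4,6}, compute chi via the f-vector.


Enumerate all faces; f-vector: f_0=11, f_1=19, f_2=13, f_3=5, f_4=1.
chi = sum (-1)^k f_k = 1

1


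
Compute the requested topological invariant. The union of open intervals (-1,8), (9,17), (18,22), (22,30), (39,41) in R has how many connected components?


Sort and merge overlapping open intervals.
Merged: (-1,8), (9,17), (18,22), (22,30), (39,41).
Number of components = 5

5


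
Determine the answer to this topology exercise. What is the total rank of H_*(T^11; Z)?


b_k(T^11) = C(11,k), so the sum over k is sum_k C(11,k) = 2^11.
Total = 2^11 = 2048

2048


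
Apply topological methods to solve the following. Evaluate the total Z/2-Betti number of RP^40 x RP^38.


dim H^*(RP^n; Z/2) = n+1 (one Z/2 in each degree 0..n).
Total Betti number is multiplicative.
Total = (40+1) * (38+1) = 41 * 39 = 1599

1599


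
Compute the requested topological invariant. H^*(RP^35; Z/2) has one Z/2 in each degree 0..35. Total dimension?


H^k(RP^35; Z/2) = Z/2 for each 0 <= k <= 35.
Total dimension = 35 + 1 = 36

36


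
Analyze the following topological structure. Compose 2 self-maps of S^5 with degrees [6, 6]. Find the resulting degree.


Degree is multiplicative: deg(composition) = product of degrees.
= (6) * (6) = 36

36


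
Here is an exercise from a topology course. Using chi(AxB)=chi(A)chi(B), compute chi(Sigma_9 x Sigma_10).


chi(Sigma_9) = 2 - 2*9 = -16
chi(Sigma_10) = 2 - 2*10 = -18
chi(product) = (-16) * (-18) = 288

288


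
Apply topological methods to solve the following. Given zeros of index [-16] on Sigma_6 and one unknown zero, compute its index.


Poincare-Hopf: sum of indices = chi(M).
chi(Sigma_6) = 2 - 2*6 = -10.
Sum of known indices = -16.
x = chi - (sum known) = -10 - (-16) = 6

6


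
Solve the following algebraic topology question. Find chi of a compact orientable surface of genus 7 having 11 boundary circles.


For a compact orientable surface with genus g and b boundary components: chi = 2 - 2g - b.
chi = 2 - 2*7 - 11 = 2 - 14 - 11 = -23

-23


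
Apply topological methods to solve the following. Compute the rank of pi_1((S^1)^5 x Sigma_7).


pi_1(A x B) = pi_1(A) x pi_1(B); rank of abelianization = b_1.
b_1(T^5) = 5, b_1(Sigma_7) = 2*7 = 14.
b_1(product) = 5 + 14 = 19

19


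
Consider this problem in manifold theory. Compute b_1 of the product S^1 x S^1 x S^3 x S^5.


Each S^d has Poincare polynomial 1 + t^d.
The product S^1 x S^1 x S^3 x S^5 has Poincare polynomial prod(1+t^d_i).
Expanding: b_0=1, b_1=2, b_2=1, b_3=1, b_4=2, b_5=2, b_6=2, b_7=1, b_8=1, b_9=2, b_10=1.
b_1 = 2

2


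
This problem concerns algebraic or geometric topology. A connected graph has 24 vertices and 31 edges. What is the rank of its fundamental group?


For a connected graph: rank(pi_1) = b_1 = E - V + 1 = 1 - chi.
chi = V - E = 24 - 31 = -7.
rank = 1 - (-7) = 31 - 24 + 1 = 8

8
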